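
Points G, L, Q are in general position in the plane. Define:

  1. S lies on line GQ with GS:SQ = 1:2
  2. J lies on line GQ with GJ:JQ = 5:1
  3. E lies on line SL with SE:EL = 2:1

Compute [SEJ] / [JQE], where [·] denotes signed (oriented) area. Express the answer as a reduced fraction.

[SEJ]:[JQE] = -3

Choose coordinates G = (0, 0), L = (1, 0), Q = (0, 1).
1. S lies on line GQ with GS:SQ = 1:2 ⇒ S = (0, 1/3)
2. J lies on line GQ with GJ:JQ = 5:1 ⇒ J = (0, 5/6)
3. E lies on line SL with SE:EL = 2:1 ⇒ E = (2/3, 1/9)
2·[SEJ] = 1/3, 2·[JQE] = -1/9
[SEJ]:[JQE] = 1/3:-1/9 = -3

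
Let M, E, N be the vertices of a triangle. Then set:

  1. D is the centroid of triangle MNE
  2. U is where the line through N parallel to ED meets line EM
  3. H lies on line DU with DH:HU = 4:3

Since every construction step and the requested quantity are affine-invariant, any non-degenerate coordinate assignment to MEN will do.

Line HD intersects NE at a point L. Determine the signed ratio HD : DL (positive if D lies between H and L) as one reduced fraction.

Choose coordinates M = (0, 0), E = (1, 0), N = (0, 1).
1. D is the centroid of triangle MNE ⇒ D = (1/3, 1/3)
2. U is where the line through N parallel to ED meets line EM ⇒ U = (2, 0)
3. H lies on line DU with DH:HU = 4:3 ⇒ H = (9/7, 1/7)
line HD meets NE at L = (3/4, 1/4)
D = H + t·(L−H) with t = 16/9, so HD:DL = 16/9:-7/9

HD:DL = -16/7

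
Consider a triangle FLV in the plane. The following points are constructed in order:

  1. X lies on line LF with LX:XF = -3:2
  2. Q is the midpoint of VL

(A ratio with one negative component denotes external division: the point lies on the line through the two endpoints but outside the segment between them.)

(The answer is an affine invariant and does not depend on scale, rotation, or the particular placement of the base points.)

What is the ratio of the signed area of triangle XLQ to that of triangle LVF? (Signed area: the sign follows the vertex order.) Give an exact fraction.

[XLQ]:[LVF] = 3/2

Set F = (0, 0), L = (1, 0), V = (0, 1); any affine frame gives the same invariant.
1. X lies on line LF with LX:XF = -3:2 ⇒ X = (-2, 0)
2. Q is the midpoint of VL ⇒ Q = (1/2, 1/2)
2·[XLQ] = 3/2, 2·[LVF] = 1
[XLQ]:[LVF] = 3/2:1 = 3/2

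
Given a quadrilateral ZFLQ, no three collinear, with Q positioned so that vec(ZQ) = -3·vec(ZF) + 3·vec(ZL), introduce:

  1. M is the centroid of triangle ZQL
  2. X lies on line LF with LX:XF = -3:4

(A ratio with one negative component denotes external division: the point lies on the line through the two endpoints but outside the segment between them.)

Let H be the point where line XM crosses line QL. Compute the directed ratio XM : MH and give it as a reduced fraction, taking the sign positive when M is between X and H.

XM:MH = -4

Assign Z = (0, 0), F = (1, 0), L = (0, 1), Q = (-3, 3) — the answer is frame-independent, so this choice is without loss of generality.
1. M is the centroid of triangle ZQL ⇒ M = (-1, 4/3)
2. X lies on line LF with LX:XF = -3:4 ⇒ X = (-3, 4)
line XM meets QL at H = (-3/2, 2)
M = X + t·(H−X) with t = 4/3, so XM:MH = 4/3:-1/3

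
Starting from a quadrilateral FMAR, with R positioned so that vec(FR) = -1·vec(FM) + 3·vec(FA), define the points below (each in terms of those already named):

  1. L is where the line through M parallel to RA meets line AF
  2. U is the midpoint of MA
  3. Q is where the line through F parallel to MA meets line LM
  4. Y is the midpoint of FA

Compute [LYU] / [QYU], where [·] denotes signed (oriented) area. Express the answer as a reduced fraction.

[LYU]:[QYU] = -3/5

Assign F = (0, 0), M = (1, 0), A = (0, 1), R = (-1, 3) — the answer is frame-independent, so this choice is without loss of generality.
1. L is where the line through M parallel to RA meets line AF ⇒ L = (0, 2)
2. U is the midpoint of MA ⇒ U = (1/2, 1/2)
3. Q is where the line through F parallel to MA meets line LM ⇒ Q = (2, -2)
4. Y is the midpoint of FA ⇒ Y = (0, 1/2)
2·[LYU] = 3/4, 2·[QYU] = -5/4
[LYU]:[QYU] = 3/4:-5/4 = -3/5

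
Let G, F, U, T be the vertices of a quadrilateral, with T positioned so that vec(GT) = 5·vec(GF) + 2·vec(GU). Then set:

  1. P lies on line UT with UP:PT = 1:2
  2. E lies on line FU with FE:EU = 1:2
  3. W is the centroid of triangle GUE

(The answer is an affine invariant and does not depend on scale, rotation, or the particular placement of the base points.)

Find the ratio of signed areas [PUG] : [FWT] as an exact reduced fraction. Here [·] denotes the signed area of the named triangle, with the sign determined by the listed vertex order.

Set G = (0, 0), F = (1, 0), U = (0, 1), T = (5, 2); any affine frame gives the same invariant.
1. P lies on line UT with UP:PT = 1:2 ⇒ P = (5/3, 4/3)
2. E lies on line FU with FE:EU = 1:2 ⇒ E = (2/3, 1/3)
3. W is the centroid of triangle GUE ⇒ W = (2/9, 4/9)
2·[PUG] = 5/3, 2·[FWT] = -10/3
[PUG]:[FWT] = 5/3:-10/3 = -1/2

[PUG]:[FWT] = -1/2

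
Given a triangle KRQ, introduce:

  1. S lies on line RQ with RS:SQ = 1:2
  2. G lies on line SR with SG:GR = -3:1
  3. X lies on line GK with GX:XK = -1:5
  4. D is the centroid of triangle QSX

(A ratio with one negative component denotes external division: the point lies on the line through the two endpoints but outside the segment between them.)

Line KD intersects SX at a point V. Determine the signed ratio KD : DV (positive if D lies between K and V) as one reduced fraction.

KD:DV = -49/4

Choose coordinates K = (0, 0), R = (1, 0), Q = (0, 1).
1. S lies on line RQ with RS:SQ = 1:2 ⇒ S = (2/3, 1/3)
2. G lies on line SR with SG:GR = -3:1 ⇒ G = (7/6, -1/6)
3. X lies on line GK with GX:XK = -1:5 ⇒ X = (35/24, -5/24)
4. D is the centroid of triangle QSX ⇒ D = (17/24, 3/8)
line KD meets SX at V = (255/392, 135/392)
D = K + t·(V−K) with t = 49/45, so KD:DV = 49/45:-4/45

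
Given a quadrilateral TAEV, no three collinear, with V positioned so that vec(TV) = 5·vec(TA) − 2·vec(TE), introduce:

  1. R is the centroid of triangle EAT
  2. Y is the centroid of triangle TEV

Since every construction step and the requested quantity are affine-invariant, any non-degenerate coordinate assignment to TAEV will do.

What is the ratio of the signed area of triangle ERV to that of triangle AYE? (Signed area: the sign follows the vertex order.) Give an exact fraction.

[ERV]:[AYE] = 7

Set T = (0, 0), A = (1, 0), E = (0, 1), V = (5, -2); any affine frame gives the same invariant.
1. R is the centroid of triangle EAT ⇒ R = (1/3, 1/3)
2. Y is the centroid of triangle TEV ⇒ Y = (5/3, -1/3)
2·[ERV] = 7/3, 2·[AYE] = 1/3
[ERV]:[AYE] = 7/3:1/3 = 7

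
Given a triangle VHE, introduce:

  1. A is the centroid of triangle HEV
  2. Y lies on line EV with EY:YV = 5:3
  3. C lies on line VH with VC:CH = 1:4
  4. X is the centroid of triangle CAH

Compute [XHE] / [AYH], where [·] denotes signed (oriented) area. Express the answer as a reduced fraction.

[XHE]:[AYH] = 68/15

Assign V = (0, 0), H = (1, 0), E = (0, 1) — the answer is frame-independent, so this choice is without loss of generality.
1. A is the centroid of triangle HEV ⇒ A = (1/3, 1/3)
2. Y lies on line EV with EY:YV = 5:3 ⇒ Y = (0, 3/8)
3. C lies on line VH with VC:CH = 1:4 ⇒ C = (1/5, 0)
4. X is the centroid of triangle CAH ⇒ X = (23/45, 1/9)
2·[XHE] = 17/45, 2·[AYH] = 1/12
[XHE]:[AYH] = 17/45:1/12 = 68/15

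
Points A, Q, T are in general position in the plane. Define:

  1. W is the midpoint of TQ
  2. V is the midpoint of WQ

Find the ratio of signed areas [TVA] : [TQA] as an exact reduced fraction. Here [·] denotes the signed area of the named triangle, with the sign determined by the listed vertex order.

[TVA]:[TQA] = 3/4

Assign A = (0, 0), Q = (1, 0), T = (0, 1) — the answer is frame-independent, so this choice is without loss of generality.
1. W is the midpoint of TQ ⇒ W = (1/2, 1/2)
2. V is the midpoint of WQ ⇒ V = (3/4, 1/4)
2·[TVA] = -3/4, 2·[TQA] = -1
[TVA]:[TQA] = -3/4:-1 = 3/4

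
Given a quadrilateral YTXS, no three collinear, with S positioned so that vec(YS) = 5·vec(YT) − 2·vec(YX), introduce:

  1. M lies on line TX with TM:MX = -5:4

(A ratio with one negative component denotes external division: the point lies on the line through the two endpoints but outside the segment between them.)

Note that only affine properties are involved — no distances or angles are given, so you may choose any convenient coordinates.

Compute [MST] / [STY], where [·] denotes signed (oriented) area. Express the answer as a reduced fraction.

[MST]:[STY] = -5

Assign Y = (0, 0), T = (1, 0), X = (0, 1), S = (5, -2) — the answer is frame-independent, so this choice is without loss of generality.
1. M lies on line TX with TM:MX = -5:4 ⇒ M = (-4, 5)
2·[MST] = -10, 2·[STY] = 2
[MST]:[STY] = -10:2 = -5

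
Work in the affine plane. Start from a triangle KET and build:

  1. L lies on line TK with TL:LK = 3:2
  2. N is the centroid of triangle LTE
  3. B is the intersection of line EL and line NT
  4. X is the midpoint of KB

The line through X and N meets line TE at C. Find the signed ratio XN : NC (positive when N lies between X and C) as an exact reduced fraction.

Set K = (0, 0), E = (1, 0), T = (0, 1); any affine frame gives the same invariant.
1. L lies on line TK with TL:LK = 3:2 ⇒ L = (0, 2/5)
2. N is the centroid of triangle LTE ⇒ N = (1/3, 7/15)
3. B is the intersection of line EL and line NT ⇒ B = (1/2, 1/5)
4. X is the midpoint of KB ⇒ X = (1/4, 1/10)
line XN meets TE at C = (10/27, 17/27)
N = X + t·(C−X) with t = 9/13, so XN:NC = 9/13:4/13

XN:NC = 9/4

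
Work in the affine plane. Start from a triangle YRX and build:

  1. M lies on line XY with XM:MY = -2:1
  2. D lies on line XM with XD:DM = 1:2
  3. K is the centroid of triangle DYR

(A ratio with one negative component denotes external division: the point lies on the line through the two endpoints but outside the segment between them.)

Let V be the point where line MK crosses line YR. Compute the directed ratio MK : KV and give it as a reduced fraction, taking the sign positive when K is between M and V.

MK:KV = -10

Choose coordinates Y = (0, 0), R = (1, 0), X = (0, 1).
1. M lies on line XY with XM:MY = -2:1 ⇒ M = (0, -1)
2. D lies on line XM with XD:DM = 1:2 ⇒ D = (0, 1/3)
3. K is the centroid of triangle DYR ⇒ K = (1/3, 1/9)
line MK meets YR at V = (3/10, 0)
K = M + t·(V−M) with t = 10/9, so MK:KV = 10/9:-1/9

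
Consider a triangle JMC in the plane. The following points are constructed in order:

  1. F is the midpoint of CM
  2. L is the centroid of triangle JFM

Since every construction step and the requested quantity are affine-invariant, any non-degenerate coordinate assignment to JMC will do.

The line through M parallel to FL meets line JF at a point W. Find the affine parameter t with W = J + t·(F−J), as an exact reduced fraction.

t = 2

Work in coordinates with J = (0, 0), M = (1, 0), C = (0, 1).
1. F is the midpoint of CM ⇒ F = (1/2, 1/2)
2. L is the centroid of triangle JFM ⇒ L = (1/2, 1/6)
through M parallel to FL: direction (0, -1/3); meets JF at W = (1, 1)
W = J + t·(F−J) with t = 2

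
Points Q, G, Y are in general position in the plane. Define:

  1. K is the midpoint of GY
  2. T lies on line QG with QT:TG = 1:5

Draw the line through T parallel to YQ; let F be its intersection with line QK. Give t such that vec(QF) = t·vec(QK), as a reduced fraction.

Set Q = (0, 0), G = (1, 0), Y = (0, 1); any affine frame gives the same invariant.
1. K is the midpoint of GY ⇒ K = (1/2, 1/2)
2. T lies on line QG with QT:TG = 1:5 ⇒ T = (1/6, 0)
through T parallel to YQ: direction (0, -1); meets QK at F = (1/6, 1/6)
F = Q + t·(K−Q) with t = 1/3

t = 1/3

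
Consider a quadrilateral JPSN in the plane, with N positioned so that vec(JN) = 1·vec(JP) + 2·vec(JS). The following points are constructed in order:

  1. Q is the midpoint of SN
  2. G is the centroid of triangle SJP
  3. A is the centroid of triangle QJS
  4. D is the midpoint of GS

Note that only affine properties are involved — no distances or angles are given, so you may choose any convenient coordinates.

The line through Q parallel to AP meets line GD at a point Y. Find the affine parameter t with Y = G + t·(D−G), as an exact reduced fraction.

Set J = (0, 0), P = (1, 0), S = (0, 1), N = (1, 2); any affine frame gives the same invariant.
1. Q is the midpoint of SN ⇒ Q = (1/2, 3/2)
2. G is the centroid of triangle SJP ⇒ G = (1/3, 1/3)
3. A is the centroid of triangle QJS ⇒ A = (1/6, 5/6)
4. D is the midpoint of GS ⇒ D = (1/6, 2/3)
through Q parallel to AP: direction (5/6, -5/6); meets GD at Y = (-1, 3)
Y = G + t·(D−G) with t = 8

t = 8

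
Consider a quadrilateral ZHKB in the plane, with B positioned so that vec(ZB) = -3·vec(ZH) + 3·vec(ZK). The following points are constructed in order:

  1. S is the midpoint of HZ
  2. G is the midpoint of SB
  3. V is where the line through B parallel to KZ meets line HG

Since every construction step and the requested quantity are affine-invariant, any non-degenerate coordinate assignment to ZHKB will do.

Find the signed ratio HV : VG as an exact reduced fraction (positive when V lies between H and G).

HV:VG = -16/7

Choose coordinates Z = (0, 0), H = (1, 0), K = (0, 1), B = (-3, 3).
1. S is the midpoint of HZ ⇒ S = (1/2, 0)
2. G is the midpoint of SB ⇒ G = (-5/4, 3/2)
3. V is where the line through B parallel to KZ meets line HG ⇒ V = (-3, 8/3)
V = H + t·(G−H) with t = 16/9, so HV:VG = t:(1−t) = 16/9:-7/9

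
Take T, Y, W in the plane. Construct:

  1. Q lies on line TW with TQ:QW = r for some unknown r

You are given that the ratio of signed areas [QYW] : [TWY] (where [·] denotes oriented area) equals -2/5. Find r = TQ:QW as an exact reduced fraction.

Set T = (0, 0), Y = (1, 0), W = (0, 1); any affine frame gives the same invariant.
1. With TQ:QW = r, write λ = r/(r+1) so Q = T + λ·(W−T); Q is affine-linear in λ
Every point depending on Q is an affine combination of Q and λ-independent points, so each such coordinate is linear in λ; the λ² term in each signed area is a multiple of (W−T)×(W−T) = 0, so 2·[QYW] and 2·[TWY] are each linear in λ. Evaluating at λ=0 and λ=1:
  2·[QYW] = −λ + 1,   2·[TWY] = -1
So [QYW]:[TWY] = (−λ + 1) / (-1). Setting this equal to -2/5:
  −λ + 1 = -2/5·(-1)  ⇒  λ = 3/5
Then r = λ/(1−λ) = (3/5)/(2/5) = 3/2. Check: with r = 3/2, Q = (0, 3/5) and [QYW]:[TWY] = -2/5 as required.

r = 3/2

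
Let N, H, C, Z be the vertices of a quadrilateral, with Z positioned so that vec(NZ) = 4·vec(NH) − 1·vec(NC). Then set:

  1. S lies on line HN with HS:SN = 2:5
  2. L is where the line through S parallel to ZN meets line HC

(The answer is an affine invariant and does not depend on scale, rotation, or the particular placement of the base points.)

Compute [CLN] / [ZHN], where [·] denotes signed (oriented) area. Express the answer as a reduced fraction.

[CLN]:[ZHN] = -23/21

Assign N = (0, 0), H = (1, 0), C = (0, 1), Z = (4, -1) — the answer is frame-independent, so this choice is without loss of generality.
1. S lies on line HN with HS:SN = 2:5 ⇒ S = (5/7, 0)
2. L is where the line through S parallel to ZN meets line HC ⇒ L = (23/21, -2/21)
2·[CLN] = -23/21, 2·[ZHN] = 1
[CLN]:[ZHN] = -23/21:1 = -23/21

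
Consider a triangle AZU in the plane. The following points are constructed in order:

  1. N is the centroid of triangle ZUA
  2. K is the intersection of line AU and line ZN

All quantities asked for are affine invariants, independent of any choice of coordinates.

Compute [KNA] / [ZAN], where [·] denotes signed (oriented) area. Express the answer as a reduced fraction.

[KNA]:[ZAN] = 1/2

Work in coordinates with A = (0, 0), Z = (1, 0), U = (0, 1).
1. N is the centroid of triangle ZUA ⇒ N = (1/3, 1/3)
2. K is the intersection of line AU and line ZN ⇒ K = (0, 1/2)
2·[KNA] = -1/6, 2·[ZAN] = -1/3
[KNA]:[ZAN] = -1/6:-1/3 = 1/2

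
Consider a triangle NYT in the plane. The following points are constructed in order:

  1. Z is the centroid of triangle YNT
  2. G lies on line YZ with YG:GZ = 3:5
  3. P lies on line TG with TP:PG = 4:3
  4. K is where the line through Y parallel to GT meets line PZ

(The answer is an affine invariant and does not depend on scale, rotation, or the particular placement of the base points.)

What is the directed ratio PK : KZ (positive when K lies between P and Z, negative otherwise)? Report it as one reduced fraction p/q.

PK:KZ = -3/8

Choose coordinates N = (0, 0), Y = (1, 0), T = (0, 1).
1. Z is the centroid of triangle YNT ⇒ Z = (1/3, 1/3)
2. G lies on line YZ with YG:GZ = 3:5 ⇒ G = (3/4, 1/8)
3. P lies on line TG with TP:PG = 4:3 ⇒ P = (3/7, 1/2)
4. K is where the line through Y parallel to GT meets line PZ ⇒ K = (17/35, 3/5)
K = P + t·(Z−P) with t = -3/5, so PK:KZ = t:(1−t) = -3/5:8/5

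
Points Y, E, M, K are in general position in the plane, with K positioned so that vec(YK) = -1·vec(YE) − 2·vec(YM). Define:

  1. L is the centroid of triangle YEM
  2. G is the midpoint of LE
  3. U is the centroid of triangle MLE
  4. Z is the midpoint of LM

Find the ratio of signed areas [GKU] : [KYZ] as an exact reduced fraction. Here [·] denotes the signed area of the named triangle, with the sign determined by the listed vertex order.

[GKU]:[KYZ] = -17/6

Work in coordinates with Y = (0, 0), E = (1, 0), M = (0, 1), K = (-1, -2).
1. L is the centroid of triangle YEM ⇒ L = (1/3, 1/3)
2. G is the midpoint of LE ⇒ G = (2/3, 1/6)
3. U is the centroid of triangle MLE ⇒ U = (4/9, 4/9)
4. Z is the midpoint of LM ⇒ Z = (1/6, 2/3)
2·[GKU] = -17/18, 2·[KYZ] = 1/3
[GKU]:[KYZ] = -17/18:1/3 = -17/6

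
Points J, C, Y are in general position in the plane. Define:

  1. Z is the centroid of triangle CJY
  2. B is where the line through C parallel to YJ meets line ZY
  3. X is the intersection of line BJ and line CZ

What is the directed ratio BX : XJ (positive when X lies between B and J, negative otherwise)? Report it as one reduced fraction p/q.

Choose coordinates J = (0, 0), C = (1, 0), Y = (0, 1).
1. Z is the centroid of triangle CJY ⇒ Z = (1/3, 1/3)
2. B is where the line through C parallel to YJ meets line ZY ⇒ B = (1, -1)
3. X is the intersection of line BJ and line CZ ⇒ X = (-1, 1)
X = B + t·(J−B) with t = 2, so BX:XJ = t:(1−t) = 2:-1

BX:XJ = -2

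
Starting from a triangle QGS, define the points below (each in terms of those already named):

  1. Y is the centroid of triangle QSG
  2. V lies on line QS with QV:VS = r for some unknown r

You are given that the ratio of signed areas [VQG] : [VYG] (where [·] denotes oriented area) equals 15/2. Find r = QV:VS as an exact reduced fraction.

Assign Q = (0, 0), G = (1, 0), S = (0, 1) — the answer is frame-independent, so this choice is without loss of generality.
1. Y is the centroid of triangle QSG ⇒ Y = (1/3, 1/3)
2. With QV:VS = r, write λ = r/(r+1) so V = Q + λ·(S−Q); V is affine-linear in λ
Every point depending on V is an affine combination of V and λ-independent points, so each such coordinate is linear in λ; the λ² term in each signed area is a multiple of (S−Q)×(S−Q) = 0, so 2·[VQG] and 2·[VYG] are each linear in λ. Evaluating at λ=0 and λ=1:
  2·[VQG] = λ,   2·[VYG] = 2/3·λ − 1/3
So [VQG]:[VYG] = (λ) / (2/3·λ − 1/3). Setting this equal to 15/2:
  λ = 15/2·(2/3·λ − 1/3)  ⇒  λ = 5/8
Then r = λ/(1−λ) = (5/8)/(3/8) = 5/3. Check: with r = 5/3, V = (0, 5/8) and [VQG]:[VYG] = 15/2 as required.

r = 5/3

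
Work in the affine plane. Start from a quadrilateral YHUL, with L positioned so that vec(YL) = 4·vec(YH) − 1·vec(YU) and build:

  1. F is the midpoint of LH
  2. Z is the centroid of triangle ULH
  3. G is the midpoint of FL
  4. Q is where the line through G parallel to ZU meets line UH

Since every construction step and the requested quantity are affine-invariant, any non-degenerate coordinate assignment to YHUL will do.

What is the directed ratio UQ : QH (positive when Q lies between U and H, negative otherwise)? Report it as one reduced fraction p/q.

Choose coordinates Y = (0, 0), H = (1, 0), U = (0, 1), L = (4, -1).
1. F is the midpoint of LH ⇒ F = (5/2, -1/2)
2. Z is the centroid of triangle ULH ⇒ Z = (5/3, 0)
3. G is the midpoint of FL ⇒ G = (13/4, -3/4)
4. Q is where the line through G parallel to ZU meets line UH ⇒ Q = (-1/2, 3/2)
Q = U + t·(H−U) with t = -1/2, so UQ:QH = t:(1−t) = -1/2:3/2

UQ:QH = -1/3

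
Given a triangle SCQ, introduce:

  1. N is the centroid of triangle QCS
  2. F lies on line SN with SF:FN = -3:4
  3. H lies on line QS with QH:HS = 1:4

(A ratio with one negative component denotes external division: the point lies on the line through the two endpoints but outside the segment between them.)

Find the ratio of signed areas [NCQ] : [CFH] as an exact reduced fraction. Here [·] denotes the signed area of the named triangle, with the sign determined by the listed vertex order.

Work in coordinates with S = (0, 0), C = (1, 0), Q = (0, 1).
1. N is the centroid of triangle QCS ⇒ N = (1/3, 1/3)
2. F lies on line SN with SF:FN = -3:4 ⇒ F = (-1, -1)
3. H lies on line QS with QH:HS = 1:4 ⇒ H = (0, 4/5)
2·[NCQ] = 1/3, 2·[CFH] = -13/5
[NCQ]:[CFH] = 1/3:-13/5 = -5/39

[NCQ]:[CFH] = -5/39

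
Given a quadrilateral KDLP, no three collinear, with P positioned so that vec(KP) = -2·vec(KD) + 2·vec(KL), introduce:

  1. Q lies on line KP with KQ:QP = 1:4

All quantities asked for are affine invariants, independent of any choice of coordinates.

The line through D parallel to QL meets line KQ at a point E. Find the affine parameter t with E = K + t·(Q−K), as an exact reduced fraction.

Choose coordinates K = (0, 0), D = (1, 0), L = (0, 1), P = (-2, 2).
1. Q lies on line KP with KQ:QP = 1:4 ⇒ Q = (-2/5, 2/5)
through D parallel to QL: direction (2/5, 3/5); meets KQ at E = (3/5, -3/5)
E = K + t·(Q−K) with t = -3/2

t = -3/2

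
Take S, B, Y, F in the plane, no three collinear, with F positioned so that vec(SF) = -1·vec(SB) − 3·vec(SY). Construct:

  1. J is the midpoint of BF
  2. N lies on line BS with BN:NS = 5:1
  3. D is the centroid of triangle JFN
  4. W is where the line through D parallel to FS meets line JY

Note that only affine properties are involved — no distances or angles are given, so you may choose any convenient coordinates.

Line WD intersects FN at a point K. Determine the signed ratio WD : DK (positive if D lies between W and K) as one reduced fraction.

Choose coordinates S = (0, 0), B = (1, 0), Y = (0, 1), F = (-1, -3).
1. J is the midpoint of BF ⇒ J = (0, -3/2)
2. N lies on line BS with BN:NS = 5:1 ⇒ N = (1/6, 0)
3. D is the centroid of triangle JFN ⇒ D = (-5/18, -3/2)
4. W is where the line through D parallel to FS meets line JY ⇒ W = (0, -2/3)
line WD meets FN at K = (5/9, 1)
D = W + t·(K−W) with t = -1/2, so WD:DK = -1/2:3/2

WD:DK = -1/3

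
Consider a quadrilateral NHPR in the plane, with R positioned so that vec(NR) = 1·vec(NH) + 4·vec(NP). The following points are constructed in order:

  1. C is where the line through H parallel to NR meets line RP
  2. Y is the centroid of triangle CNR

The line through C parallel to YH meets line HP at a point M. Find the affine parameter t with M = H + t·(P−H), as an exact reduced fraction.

t = -32/23

Assign N = (0, 0), H = (1, 0), P = (0, 1), R = (1, 4) — the answer is frame-independent, so this choice is without loss of generality.
1. C is where the line through H parallel to NR meets line RP ⇒ C = (5, 16)
2. Y is the centroid of triangle CNR ⇒ Y = (2, 20/3)
through C parallel to YH: direction (-1, -20/3); meets HP at M = (55/23, -32/23)
M = H + t·(P−H) with t = -32/23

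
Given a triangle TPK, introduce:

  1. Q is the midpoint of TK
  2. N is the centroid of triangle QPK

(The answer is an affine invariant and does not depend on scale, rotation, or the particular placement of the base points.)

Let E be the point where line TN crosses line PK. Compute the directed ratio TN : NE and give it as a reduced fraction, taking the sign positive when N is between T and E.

TN:NE = 5

Work in coordinates with T = (0, 0), P = (1, 0), K = (0, 1).
1. Q is the midpoint of TK ⇒ Q = (0, 1/2)
2. N is the centroid of triangle QPK ⇒ N = (1/3, 1/2)
line TN meets PK at E = (2/5, 3/5)
N = T + t·(E−T) with t = 5/6, so TN:NE = 5/6:1/6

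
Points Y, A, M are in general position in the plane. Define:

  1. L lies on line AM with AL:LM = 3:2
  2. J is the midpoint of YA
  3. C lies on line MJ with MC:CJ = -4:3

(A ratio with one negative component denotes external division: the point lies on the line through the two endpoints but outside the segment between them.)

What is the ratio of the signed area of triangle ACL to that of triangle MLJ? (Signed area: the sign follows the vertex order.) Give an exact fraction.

Choose coordinates Y = (0, 0), A = (1, 0), M = (0, 1).
1. L lies on line AM with AL:LM = 3:2 ⇒ L = (2/5, 3/5)
2. J is the midpoint of YA ⇒ J = (1/2, 0)
3. C lies on line MJ with MC:CJ = -4:3 ⇒ C = (2, -3)
2·[ACL] = -6/5, 2·[MLJ] = -1/5
[ACL]:[MLJ] = -6/5:-1/5 = 6

[ACL]:[MLJ] = 6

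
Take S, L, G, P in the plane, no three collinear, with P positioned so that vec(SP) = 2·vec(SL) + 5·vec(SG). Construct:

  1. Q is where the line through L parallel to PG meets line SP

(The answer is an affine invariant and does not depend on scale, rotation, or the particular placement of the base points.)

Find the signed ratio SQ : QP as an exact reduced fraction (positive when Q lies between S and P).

SQ:QP = -2/3

Set S = (0, 0), L = (1, 0), G = (0, 1), P = (2, 5); any affine frame gives the same invariant.
1. Q is where the line through L parallel to PG meets line SP ⇒ Q = (-4, -10)
Q = S + t·(P−S) with t = -2, so SQ:QP = t:(1−t) = -2:3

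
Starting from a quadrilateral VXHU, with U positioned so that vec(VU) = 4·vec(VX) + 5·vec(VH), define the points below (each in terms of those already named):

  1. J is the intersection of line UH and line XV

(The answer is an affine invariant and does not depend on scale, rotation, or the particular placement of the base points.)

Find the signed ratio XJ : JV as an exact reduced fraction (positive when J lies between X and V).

XJ:JV = -2

Assign V = (0, 0), X = (1, 0), H = (0, 1), U = (4, 5) — the answer is frame-independent, so this choice is without loss of generality.
1. J is the intersection of line UH and line XV ⇒ J = (-1, 0)
J = X + t·(V−X) with t = 2, so XJ:JV = t:(1−t) = 2:-1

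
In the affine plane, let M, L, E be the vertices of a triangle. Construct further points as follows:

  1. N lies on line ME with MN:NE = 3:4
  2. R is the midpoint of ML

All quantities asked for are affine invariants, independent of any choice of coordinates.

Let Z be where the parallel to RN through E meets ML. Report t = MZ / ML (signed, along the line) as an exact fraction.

Choose coordinates M = (0, 0), L = (1, 0), E = (0, 1).
1. N lies on line ME with MN:NE = 3:4 ⇒ N = (0, 3/7)
2. R is the midpoint of ML ⇒ R = (1/2, 0)
through E parallel to RN: direction (-1/2, 3/7); meets ML at Z = (7/6, 0)
Z = M + t·(L−M) with t = 7/6

t = 7/6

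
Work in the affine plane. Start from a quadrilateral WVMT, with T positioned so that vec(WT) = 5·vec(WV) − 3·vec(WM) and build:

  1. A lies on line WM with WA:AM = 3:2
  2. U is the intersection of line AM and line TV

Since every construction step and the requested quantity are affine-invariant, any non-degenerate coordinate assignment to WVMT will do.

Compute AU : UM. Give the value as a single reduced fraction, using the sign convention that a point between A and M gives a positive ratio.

AU:UM = 3/5

Set W = (0, 0), V = (1, 0), M = (0, 1), T = (5, -3); any affine frame gives the same invariant.
1. A lies on line WM with WA:AM = 3:2 ⇒ A = (0, 3/5)
2. U is the intersection of line AM and line TV ⇒ U = (0, 3/4)
U = A + t·(M−A) with t = 3/8, so AU:UM = t:(1−t) = 3/8:5/8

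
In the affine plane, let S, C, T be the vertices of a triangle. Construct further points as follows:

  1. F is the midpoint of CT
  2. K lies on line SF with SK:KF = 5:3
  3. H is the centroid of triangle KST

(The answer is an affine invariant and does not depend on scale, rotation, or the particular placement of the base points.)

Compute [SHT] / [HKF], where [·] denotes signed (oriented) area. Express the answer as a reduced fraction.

[SHT]:[HKF] = 5/3

Choose coordinates S = (0, 0), C = (1, 0), T = (0, 1).
1. F is the midpoint of CT ⇒ F = (1/2, 1/2)
2. K lies on line SF with SK:KF = 5:3 ⇒ K = (5/16, 5/16)
3. H is the centroid of triangle KST ⇒ H = (5/48, 7/16)
2·[SHT] = 5/48, 2·[HKF] = 1/16
[SHT]:[HKF] = 5/48:1/16 = 5/3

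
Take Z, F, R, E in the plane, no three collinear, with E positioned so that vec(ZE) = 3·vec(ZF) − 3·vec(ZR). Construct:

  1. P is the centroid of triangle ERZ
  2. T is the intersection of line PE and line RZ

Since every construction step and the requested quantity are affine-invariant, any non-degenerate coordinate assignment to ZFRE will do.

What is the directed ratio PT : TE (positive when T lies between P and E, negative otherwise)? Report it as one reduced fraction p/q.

PT:TE = -1/3

Choose coordinates Z = (0, 0), F = (1, 0), R = (0, 1), E = (3, -3).
1. P is the centroid of triangle ERZ ⇒ P = (1, -2/3)
2. T is the intersection of line PE and line RZ ⇒ T = (0, 1/2)
T = P + t·(E−P) with t = -1/2, so PT:TE = t:(1−t) = -1/2:3/2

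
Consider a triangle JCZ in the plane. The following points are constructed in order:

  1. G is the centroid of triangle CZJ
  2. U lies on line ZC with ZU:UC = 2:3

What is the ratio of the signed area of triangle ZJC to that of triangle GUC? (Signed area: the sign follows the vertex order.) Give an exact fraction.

[ZJC]:[GUC] = -5

Assign J = (0, 0), C = (1, 0), Z = (0, 1) — the answer is frame-independent, so this choice is without loss of generality.
1. G is the centroid of triangle CZJ ⇒ G = (1/3, 1/3)
2. U lies on line ZC with ZU:UC = 2:3 ⇒ U = (2/5, 3/5)
2·[ZJC] = 1, 2·[GUC] = -1/5
[ZJC]:[GUC] = 1:-1/5 = -5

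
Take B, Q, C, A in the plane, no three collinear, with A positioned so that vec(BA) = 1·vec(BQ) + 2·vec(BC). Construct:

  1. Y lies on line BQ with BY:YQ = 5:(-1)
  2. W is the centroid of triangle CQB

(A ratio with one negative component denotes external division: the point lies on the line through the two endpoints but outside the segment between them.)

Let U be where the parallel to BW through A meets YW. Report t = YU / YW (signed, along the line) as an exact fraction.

Choose coordinates B = (0, 0), Q = (1, 0), C = (0, 1), A = (1, 2).
1. Y lies on line BQ with BY:YQ = 5:(-1) ⇒ Y = (5/4, 0)
2. W is the centroid of triangle CQB ⇒ W = (1/3, 1/3)
through A parallel to BW: direction (1/3, 1/3); meets YW at U = (-2/5, 3/5)
U = Y + t·(W−Y) with t = 9/5

t = 9/5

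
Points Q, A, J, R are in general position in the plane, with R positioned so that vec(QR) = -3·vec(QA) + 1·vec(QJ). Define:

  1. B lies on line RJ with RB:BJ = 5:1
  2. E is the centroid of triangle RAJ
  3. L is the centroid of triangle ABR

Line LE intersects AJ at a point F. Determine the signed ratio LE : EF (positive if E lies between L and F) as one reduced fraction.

Work in coordinates with Q = (0, 0), A = (1, 0), J = (0, 1), R = (-3, 1).
1. B lies on line RJ with RB:BJ = 5:1 ⇒ B = (-1/2, 1)
2. E is the centroid of triangle RAJ ⇒ E = (-2/3, 2/3)
3. L is the centroid of triangle ABR ⇒ L = (-5/6, 2/3)
line LE meets AJ at F = (1/3, 2/3)
E = L + t·(F−L) with t = 1/7, so LE:EF = 1/7:6/7

LE:EF = 1/6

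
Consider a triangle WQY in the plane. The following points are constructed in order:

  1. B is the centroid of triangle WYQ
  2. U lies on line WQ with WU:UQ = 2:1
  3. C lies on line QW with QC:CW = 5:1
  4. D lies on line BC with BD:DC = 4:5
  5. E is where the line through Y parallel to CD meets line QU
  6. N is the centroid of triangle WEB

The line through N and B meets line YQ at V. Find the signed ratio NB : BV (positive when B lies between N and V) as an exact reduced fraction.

Assign W = (0, 0), Q = (1, 0), Y = (0, 1) — the answer is frame-independent, so this choice is without loss of generality.
1. B is the centroid of triangle WYQ ⇒ B = (1/3, 1/3)
2. U lies on line WQ with WU:UQ = 2:1 ⇒ U = (2/3, 0)
3. C lies on line QW with QC:CW = 5:1 ⇒ C = (1/6, 0)
4. D lies on line BC with BD:DC = 4:5 ⇒ D = (7/27, 5/27)
5. E is where the line through Y parallel to CD meets line QU ⇒ E = (-1/2, 0)
6. N is the centroid of triangle WEB ⇒ N = (-1/18, 1/9)
line NB meets YQ at V = (6/11, 5/11)
B = N + t·(V−N) with t = 11/17, so NB:BV = 11/17:6/17

NB:BV = 11/6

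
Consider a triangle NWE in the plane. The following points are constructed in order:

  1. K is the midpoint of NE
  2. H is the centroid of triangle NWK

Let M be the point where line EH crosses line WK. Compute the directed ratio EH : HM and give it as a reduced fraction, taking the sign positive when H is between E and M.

EH:HM = -4

Assign N = (0, 0), W = (1, 0), E = (0, 1) — the answer is frame-independent, so this choice is without loss of generality.
1. K is the midpoint of NE ⇒ K = (0, 1/2)
2. H is the centroid of triangle NWK ⇒ H = (1/3, 1/6)
line EH meets WK at M = (1/4, 3/8)
H = E + t·(M−E) with t = 4/3, so EH:HM = 4/3:-1/3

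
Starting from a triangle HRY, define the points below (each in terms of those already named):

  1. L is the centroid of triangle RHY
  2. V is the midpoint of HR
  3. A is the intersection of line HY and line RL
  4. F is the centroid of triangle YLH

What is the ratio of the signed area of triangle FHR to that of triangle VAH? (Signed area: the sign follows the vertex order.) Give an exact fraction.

[FHR]:[VAH] = 16/9

Choose coordinates H = (0, 0), R = (1, 0), Y = (0, 1).
1. L is the centroid of triangle RHY ⇒ L = (1/3, 1/3)
2. V is the midpoint of HR ⇒ V = (1/2, 0)
3. A is the intersection of line HY and line RL ⇒ A = (0, 1/2)
4. F is the centroid of triangle YLH ⇒ F = (1/9, 4/9)
2·[FHR] = 4/9, 2·[VAH] = 1/4
[FHR]:[VAH] = 4/9:1/4 = 16/9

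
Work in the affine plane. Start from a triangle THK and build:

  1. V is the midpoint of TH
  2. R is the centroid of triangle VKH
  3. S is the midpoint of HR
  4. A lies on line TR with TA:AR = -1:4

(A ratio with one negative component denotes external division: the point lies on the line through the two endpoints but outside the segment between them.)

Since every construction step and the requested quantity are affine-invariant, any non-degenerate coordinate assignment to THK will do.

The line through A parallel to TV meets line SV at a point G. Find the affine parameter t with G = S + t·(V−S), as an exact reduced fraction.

Assign T = (0, 0), H = (1, 0), K = (0, 1) — the answer is frame-independent, so this choice is without loss of generality.
1. V is the midpoint of TH ⇒ V = (1/2, 0)
2. R is the centroid of triangle VKH ⇒ R = (1/2, 1/3)
3. S is the midpoint of HR ⇒ S = (3/4, 1/6)
4. A lies on line TR with TA:AR = -1:4 ⇒ A = (-1/6, -1/9)
through A parallel to TV: direction (1/2, 0); meets SV at G = (1/3, -1/9)
G = S + t·(V−S) with t = 5/3

t = 5/3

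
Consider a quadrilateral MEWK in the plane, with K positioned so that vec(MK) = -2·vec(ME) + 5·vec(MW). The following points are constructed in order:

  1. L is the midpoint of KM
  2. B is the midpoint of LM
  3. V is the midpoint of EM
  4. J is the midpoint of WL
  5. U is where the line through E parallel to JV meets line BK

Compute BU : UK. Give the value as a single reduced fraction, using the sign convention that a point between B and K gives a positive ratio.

BU:UK = -11/2

Assign M = (0, 0), E = (1, 0), W = (0, 1), K = (-2, 5) — the answer is frame-independent, so this choice is without loss of generality.
1. L is the midpoint of KM ⇒ L = (-1, 5/2)
2. B is the midpoint of LM ⇒ B = (-1/2, 5/4)
3. V is the midpoint of EM ⇒ V = (1/2, 0)
4. J is the midpoint of WL ⇒ J = (-1/2, 7/4)
5. U is where the line through E parallel to JV meets line BK ⇒ U = (-7/3, 35/6)
U = B + t·(K−B) with t = 11/9, so BU:UK = t:(1−t) = 11/9:-2/9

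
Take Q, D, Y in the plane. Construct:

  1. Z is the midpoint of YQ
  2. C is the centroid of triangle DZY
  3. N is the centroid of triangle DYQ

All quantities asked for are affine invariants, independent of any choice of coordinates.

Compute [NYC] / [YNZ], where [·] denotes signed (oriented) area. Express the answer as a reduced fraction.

Choose coordinates Q = (0, 0), D = (1, 0), Y = (0, 1).
1. Z is the midpoint of YQ ⇒ Z = (0, 1/2)
2. C is the centroid of triangle DZY ⇒ C = (1/3, 1/2)
3. N is the centroid of triangle DYQ ⇒ N = (1/3, 1/3)
2·[NYC] = -1/18, 2·[YNZ] = -1/6
[NYC]:[YNZ] = -1/18:-1/6 = 1/3

[NYC]:[YNZ] = 1/3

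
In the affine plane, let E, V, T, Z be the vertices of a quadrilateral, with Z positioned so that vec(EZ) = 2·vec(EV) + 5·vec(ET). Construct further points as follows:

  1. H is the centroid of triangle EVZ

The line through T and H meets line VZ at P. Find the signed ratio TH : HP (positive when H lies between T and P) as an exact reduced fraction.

Set E = (0, 0), V = (1, 0), T = (0, 1), Z = (2, 5); any affine frame gives the same invariant.
1. H is the centroid of triangle EVZ ⇒ H = (1, 5/3)
line TH meets VZ at P = (18/13, 25/13)
H = T + t·(P−T) with t = 13/18, so TH:HP = 13/18:5/18

TH:HP = 13/5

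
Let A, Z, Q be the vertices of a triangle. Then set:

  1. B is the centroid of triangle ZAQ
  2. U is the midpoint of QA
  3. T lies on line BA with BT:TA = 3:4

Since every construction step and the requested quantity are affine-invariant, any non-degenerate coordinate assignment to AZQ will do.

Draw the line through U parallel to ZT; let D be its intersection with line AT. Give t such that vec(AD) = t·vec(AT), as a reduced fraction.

Choose coordinates A = (0, 0), Z = (1, 0), Q = (0, 1).
1. B is the centroid of triangle ZAQ ⇒ B = (1/3, 1/3)
2. U is the midpoint of QA ⇒ U = (0, 1/2)
3. T lies on line BA with BT:TA = 3:4 ⇒ T = (4/21, 4/21)
through U parallel to ZT: direction (-17/21, 4/21); meets AT at D = (17/42, 17/42)
D = A + t·(T−A) with t = 17/8

t = 17/8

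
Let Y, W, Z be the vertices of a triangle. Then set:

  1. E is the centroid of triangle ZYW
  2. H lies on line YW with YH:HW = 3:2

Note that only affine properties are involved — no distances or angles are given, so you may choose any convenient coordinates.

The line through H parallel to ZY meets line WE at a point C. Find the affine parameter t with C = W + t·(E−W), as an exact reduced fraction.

t = 3/5

Set Y = (0, 0), W = (1, 0), Z = (0, 1); any affine frame gives the same invariant.
1. E is the centroid of triangle ZYW ⇒ E = (1/3, 1/3)
2. H lies on line YW with YH:HW = 3:2 ⇒ H = (3/5, 0)
through H parallel to ZY: direction (0, -1); meets WE at C = (3/5, 1/5)
C = W + t·(E−W) with t = 3/5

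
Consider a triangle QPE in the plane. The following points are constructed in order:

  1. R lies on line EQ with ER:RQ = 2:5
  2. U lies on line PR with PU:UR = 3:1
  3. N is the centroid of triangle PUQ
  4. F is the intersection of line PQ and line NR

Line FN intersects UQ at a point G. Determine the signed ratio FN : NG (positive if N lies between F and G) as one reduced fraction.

Set Q = (0, 0), P = (1, 0), E = (0, 1); any affine frame gives the same invariant.
1. R lies on line EQ with ER:RQ = 2:5 ⇒ R = (0, 5/7)
2. U lies on line PR with PU:UR = 3:1 ⇒ U = (1/4, 15/28)
3. N is the centroid of triangle PUQ ⇒ N = (5/12, 5/28)
4. F is the intersection of line PQ and line NR ⇒ F = (5/9, 0)
line FN meets UQ at G = (5/24, 25/56)
N = F + t·(G−F) with t = 2/5, so FN:NG = 2/5:3/5

FN:NG = 2/3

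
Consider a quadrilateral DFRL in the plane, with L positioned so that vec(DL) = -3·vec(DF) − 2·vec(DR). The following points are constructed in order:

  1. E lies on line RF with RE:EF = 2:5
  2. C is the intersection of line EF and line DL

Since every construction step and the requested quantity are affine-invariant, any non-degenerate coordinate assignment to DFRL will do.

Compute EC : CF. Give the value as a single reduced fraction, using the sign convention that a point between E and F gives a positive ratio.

Set D = (0, 0), F = (1, 0), R = (0, 1), L = (-3, -2); any affine frame gives the same invariant.
1. E lies on line RF with RE:EF = 2:5 ⇒ E = (2/7, 5/7)
2. C is the intersection of line EF and line DL ⇒ C = (3/5, 2/5)
C = E + t·(F−E) with t = 11/25, so EC:CF = t:(1−t) = 11/25:14/25

EC:CF = 11/14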